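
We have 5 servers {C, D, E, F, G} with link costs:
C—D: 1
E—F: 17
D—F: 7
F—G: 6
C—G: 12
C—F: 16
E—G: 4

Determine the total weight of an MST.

Sort edges by weight, then run Kruskal:
C—D (1): add — endpoints in different components.
E—G (4): add — endpoints in different components.
F—G (6): add — endpoints in different components.
D—F (7): add — endpoints in different components.
MST edges: C—D, E—G, F—G, D—F; total weight 1+4+6+7 = 18.

18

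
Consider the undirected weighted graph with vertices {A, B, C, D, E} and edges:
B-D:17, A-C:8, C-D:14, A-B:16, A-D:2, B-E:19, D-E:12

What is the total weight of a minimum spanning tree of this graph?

Prim, starting at E.
Step 1: frontier [D-E 12, B-E 19] → take D-E (12); add D.
Step 2: frontier [A-D 2, C-D 14, B-D 17, B-E 19] → take A-D (2); add A.
Step 3: frontier [A-C 8, A-B 16, C-D 14, B-D 17, B-E 19] → take A-C (8); add C.
Step 4: frontier [A-B 16, B-D 17, B-E 19] → take A-B (16); add B.
MST edges: D-E, A-D, A-C, A-B; total weight 12+2+8+16 = 38.

38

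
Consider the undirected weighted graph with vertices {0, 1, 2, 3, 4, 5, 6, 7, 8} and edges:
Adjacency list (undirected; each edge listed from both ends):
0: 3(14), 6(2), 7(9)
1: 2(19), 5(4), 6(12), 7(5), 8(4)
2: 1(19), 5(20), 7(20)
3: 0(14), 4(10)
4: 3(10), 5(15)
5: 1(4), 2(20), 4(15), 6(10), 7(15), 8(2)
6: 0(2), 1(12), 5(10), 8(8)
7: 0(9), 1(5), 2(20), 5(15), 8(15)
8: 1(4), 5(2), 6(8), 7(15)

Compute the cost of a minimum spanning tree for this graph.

Sort edges by weight, then run Kruskal:
0-6 (2): add — endpoints in different components.
5-8 (2): add — endpoints in different components.
1-5 (4): add — endpoints in different components.
1-8 (4): skip — 1 and 8 already connected.
1-7 (5): add — endpoints in different components.
6-8 (8): add — endpoints in different components.
0-7 (9): skip — 0 and 7 already connected.
3-4 (10): add — endpoints in different components.
5-6 (10): skip — 5 and 6 already connected.
1-6 (12): skip — 1 and 6 already connected.
0-3 (14): add — endpoints in different components.
4-5 (15): skip — 4 and 5 already connected.
5-7 (15): skip — 5 and 7 already connected.
7-8 (15): skip — 7 and 8 already connected.
1-2 (19): add — endpoints in different components.
MST edges: 0-6, 5-8, 1-5, 1-7, 6-8, 3-4, 0-3, 1-2; total weight 2+2+4+5+8+10+14+19 = 64.

64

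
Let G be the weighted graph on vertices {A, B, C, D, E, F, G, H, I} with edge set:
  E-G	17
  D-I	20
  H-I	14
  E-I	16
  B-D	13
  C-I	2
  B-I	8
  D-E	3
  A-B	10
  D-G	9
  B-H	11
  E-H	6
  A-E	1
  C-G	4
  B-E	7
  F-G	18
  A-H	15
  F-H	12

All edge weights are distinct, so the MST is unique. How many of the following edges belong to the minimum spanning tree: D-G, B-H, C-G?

Kruskal: consider edges lightest-first.
A-E (1): add — endpoints in different components.
C-I (2): add — endpoints in different components.
D-E (3): add — endpoints in different components.
C-G (4): add — endpoints in different components.
E-H (6): add — endpoints in different components.
B-E (7): add — endpoints in different components.
B-I (8): add — endpoints in different components.
D-G (9): skip — D and G already connected.
A-B (10): skip — A and B already connected.
B-H (11): skip — B and H already connected.
F-H (12): add — endpoints in different components.
MST edge set: {A-E, C-I, D-E, C-G, E-H, B-E, B-I, F-H}.
Of the listed edges, {C-G} are in the MST → 1.

1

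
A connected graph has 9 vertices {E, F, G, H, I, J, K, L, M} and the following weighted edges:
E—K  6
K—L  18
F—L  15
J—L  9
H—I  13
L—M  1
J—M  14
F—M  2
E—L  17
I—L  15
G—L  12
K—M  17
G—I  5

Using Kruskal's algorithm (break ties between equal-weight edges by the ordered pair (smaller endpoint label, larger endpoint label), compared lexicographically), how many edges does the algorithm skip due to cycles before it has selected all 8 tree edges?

Kruskal's algorithm — process edges by increasing weight (ties by edge label):
L—M (1): add — endpoints in different components.
F—M (2): add — endpoints in different components.
G—I (5): add — endpoints in different components.
E—K (6): add — endpoints in different components.
J—L (9): add — endpoints in different components.
G—L (12): add — endpoints in different components.
H—I (13): add — endpoints in different components.
J—M (14): skip — J and M already connected.
F—L (15): skip — F and L already connected.
I—L (15): skip — I and L already connected.
E—L (17): add — endpoints in different components.
Edges rejected before the tree was complete: 3.

3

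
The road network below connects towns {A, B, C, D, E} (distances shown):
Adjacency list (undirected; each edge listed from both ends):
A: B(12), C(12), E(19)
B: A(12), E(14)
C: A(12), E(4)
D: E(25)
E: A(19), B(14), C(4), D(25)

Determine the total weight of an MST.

Grow the tree from C using Prim:
Step 1: cheapest edge leaving the tree is C—E (4); add E.
Step 2: cheapest edge leaving the tree is A—C (12); add A.
Step 3: cheapest edge leaving the tree is A—B (12); add B.
Step 4: cheapest edge leaving the tree is D—E (25); add D.
MST edges: C—E, A—C, A—B, D—E; total weight 4+12+12+25 = 53.

53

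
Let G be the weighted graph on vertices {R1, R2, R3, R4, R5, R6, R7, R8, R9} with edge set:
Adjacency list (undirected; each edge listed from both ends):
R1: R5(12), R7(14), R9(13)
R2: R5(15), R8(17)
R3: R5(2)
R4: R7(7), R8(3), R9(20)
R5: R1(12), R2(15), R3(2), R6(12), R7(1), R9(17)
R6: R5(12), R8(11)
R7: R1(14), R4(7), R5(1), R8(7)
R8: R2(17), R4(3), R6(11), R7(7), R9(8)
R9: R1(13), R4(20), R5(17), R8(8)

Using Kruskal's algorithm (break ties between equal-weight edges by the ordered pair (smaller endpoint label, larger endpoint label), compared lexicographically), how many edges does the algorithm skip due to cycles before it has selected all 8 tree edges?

Kruskal's algorithm — process edges by increasing weight (ties by edge label):
R5 R7 (1): add — endpoints in different components.
R3 R5 (2): add — endpoints in different components.
R4 R8 (3): add — endpoints in different components.
R4 R7 (7): add — endpoints in different components.
R7 R8 (7): skip — R8 and R7 already connected.
R8 R9 (8): add — endpoints in different components.
R6 R8 (11): add — endpoints in different components.
R1 R5 (12): add — endpoints in different components.
R5 R6 (12): skip — R6 and R5 already connected.
R1 R9 (13): skip — R9 and R1 already connected.
R1 R7 (14): skip — R1 and R7 already connected.
R2 R5 (15): add — endpoints in different components.
Edges rejected before the tree was complete: 4.

4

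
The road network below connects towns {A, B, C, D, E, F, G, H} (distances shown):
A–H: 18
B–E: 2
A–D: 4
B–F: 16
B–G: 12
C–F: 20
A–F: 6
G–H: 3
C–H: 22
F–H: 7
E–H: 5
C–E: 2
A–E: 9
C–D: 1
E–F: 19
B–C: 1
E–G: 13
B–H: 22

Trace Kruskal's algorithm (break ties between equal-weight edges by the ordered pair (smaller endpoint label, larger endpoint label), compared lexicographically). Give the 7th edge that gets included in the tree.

Kruskal: consider edges lightest-first.
B–C (1): add — endpoints in different components.
C–D (1): add — endpoints in different components.
B–E (2): add — endpoints in different components.
C–E (2): skip — C and E already connected.
G–H (3): add — endpoints in different components.
A–D (4): add — endpoints in different components.
E–H (5): add — endpoints in different components.
A–F (6): add — endpoints in different components.
The 7th edge added is A–F.

A-F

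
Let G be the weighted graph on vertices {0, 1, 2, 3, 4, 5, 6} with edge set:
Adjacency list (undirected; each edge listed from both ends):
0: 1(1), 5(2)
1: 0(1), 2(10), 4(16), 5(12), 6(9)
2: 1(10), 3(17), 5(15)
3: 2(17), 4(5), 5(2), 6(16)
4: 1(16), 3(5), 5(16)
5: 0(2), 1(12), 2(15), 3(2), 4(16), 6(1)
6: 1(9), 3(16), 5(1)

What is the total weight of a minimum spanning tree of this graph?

Prim, starting at 3.
Step 1: frontier [3–5 2, 3–4 5, 3–6 16, 2–3 17] → take 3–5 (2); add 5.
Step 2: frontier [3–4 5, 3–6 16, 2–3 17, 5–6 1, 0–5 2, 1–5 12, 2–5 15, 4–5 16] → take 5–6 (1); add 6.
Step 3: frontier [3–4 5, 2–3 17, 0–5 2, 1–5 12, 2–5 15, 4–5 16, 1–6 9] → take 0–5 (2); add 0.
Step 4: frontier [0–1 1, 3–4 5, 2–3 17, 1–5 12, 2–5 15, 4–5 16, 1–6 9] → take 0–1 (1); add 1.
Step 5: frontier [1–2 10, 1–4 16, 3–4 5, 2–3 17, 2–5 15, 4–5 16] → take 3–4 (5); add 4.
Step 6: frontier [1–2 10, 2–3 17, 2–5 15] → take 1–2 (10); add 2.
MST edges: 3–5, 5–6, 0–5, 0–1, 3–4, 1–2; total weight 2+1+2+1+5+10 = 21.

21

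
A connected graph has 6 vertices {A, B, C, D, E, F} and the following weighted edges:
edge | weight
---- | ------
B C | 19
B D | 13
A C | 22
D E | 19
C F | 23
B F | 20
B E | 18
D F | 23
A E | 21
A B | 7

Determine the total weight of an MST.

77

Kruskal: consider edges lightest-first.
A B (7): add — endpoints in different components.
B D (13): add — endpoints in different components.
B E (18): add — endpoints in different components.
B C (19): add — endpoints in different components.
D E (19): skip — D and E already connected.
B F (20): add — endpoints in different components.
MST edges: A B, B D, B E, B C, B F; total weight 7+13+18+19+20 = 77.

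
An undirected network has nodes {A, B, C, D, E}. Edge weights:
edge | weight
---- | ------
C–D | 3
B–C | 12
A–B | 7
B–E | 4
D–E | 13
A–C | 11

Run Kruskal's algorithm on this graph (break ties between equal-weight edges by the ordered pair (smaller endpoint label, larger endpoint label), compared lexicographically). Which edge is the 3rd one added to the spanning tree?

A-B

Sort edges by weight, then run Kruskal:
C–D (3): add. Components now {A} {B} {C,D} {E}
B–E (4): add. Components now {A} {B,E} {C,D}
A–B (7): add. Components now {A,B,E} {C,D}
A–C (11): add. Components now {A,B,C,D,E}
The 3rd edge added is A–B.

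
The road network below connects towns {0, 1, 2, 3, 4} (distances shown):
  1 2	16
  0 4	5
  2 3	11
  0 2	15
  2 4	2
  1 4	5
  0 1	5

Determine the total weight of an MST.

Prim, starting at 0.
Step 1: frontier [0 1 5, 0 4 5, 0 2 15] → take 0 1 (5); add 1.
Step 2: frontier [0 4 5, 0 2 15, 1 4 5, 1 2 16] → take 0 4 (5); add 4.
Step 3: frontier [0 2 15, 1 2 16, 2 4 2] → take 2 4 (2); add 2.
Step 4: frontier [2 3 11] → take 2 3 (11); add 3.
MST edges: 0 1, 0 4, 2 4, 2 3; total weight 5+5+2+11 = 23.

23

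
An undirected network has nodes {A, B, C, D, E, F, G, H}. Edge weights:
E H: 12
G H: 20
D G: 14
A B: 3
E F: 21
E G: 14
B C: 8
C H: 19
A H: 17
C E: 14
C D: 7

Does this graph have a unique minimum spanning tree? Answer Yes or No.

Kruskal: consider edges lightest-first.
A B (3): add — endpoints in different components.
C D (7): add — endpoints in different components.
B C (8): add — endpoints in different components.
E H (12): add — endpoints in different components.
C E (14): add — endpoints in different components.
D G (14): add — endpoints in different components.
E G (14): skip — E and G already connected.
A H (17): skip — A and H already connected.
C H (19): skip — C and H already connected.
G H (20): skip — G and H already connected.
E F (21): add — endpoints in different components.
Non-tree edge E G has weight 14, equal to the heaviest edge on its tree cycle — swapping gives another MST of the same weight. Not unique.

No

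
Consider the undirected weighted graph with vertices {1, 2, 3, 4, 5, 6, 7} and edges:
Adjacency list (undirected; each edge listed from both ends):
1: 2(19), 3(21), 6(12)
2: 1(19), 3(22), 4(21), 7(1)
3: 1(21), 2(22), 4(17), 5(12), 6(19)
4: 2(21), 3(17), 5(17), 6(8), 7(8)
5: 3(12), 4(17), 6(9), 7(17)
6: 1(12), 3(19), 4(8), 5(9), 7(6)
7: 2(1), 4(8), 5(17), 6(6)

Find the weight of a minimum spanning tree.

48

Prim's algorithm from 7:
Step 1: cheapest edge leaving the tree is 2—7 (1); add 2.
Step 2: cheapest edge leaving the tree is 6—7 (6); add 6.
Step 3: cheapest edge leaving the tree is 4—6 (8); add 4.
Step 4: cheapest edge leaving the tree is 5—6 (9); add 5.
Step 5: cheapest edge leaving the tree is 1—6 (12); add 1.
Step 6: cheapest edge leaving the tree is 3—5 (12); add 3.
MST edges: 2—7, 6—7, 4—6, 5—6, 1—6, 3—5; total weight 1+6+8+9+12+12 = 48.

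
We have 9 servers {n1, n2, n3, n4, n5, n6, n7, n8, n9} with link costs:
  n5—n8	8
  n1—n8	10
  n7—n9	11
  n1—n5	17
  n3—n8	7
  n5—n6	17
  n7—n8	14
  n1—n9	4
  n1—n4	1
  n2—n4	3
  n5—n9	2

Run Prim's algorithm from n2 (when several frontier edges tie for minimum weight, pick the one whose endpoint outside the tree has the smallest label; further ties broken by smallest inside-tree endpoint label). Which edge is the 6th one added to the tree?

Prim, starting at n2.
Step 1: frontier [n2—n4 3] → take n2—n4 (3); add n4.
Step 2: frontier [n1—n4 1] → take n1—n4 (1); add n1.
Step 3: frontier [n1—n9 4, n1—n8 10, n1—n5 17] → take n1—n9 (4); add n9.
Step 4: frontier [n1—n8 10, n1—n5 17, n5—n9 2, n7—n9 11] → take n5—n9 (2); add n5.
Step 5: frontier [n1—n8 10, n5—n8 8, n5—n6 17, n7—n9 11] → take n5—n8 (8); add n8.
Step 6: frontier [n5—n6 17, n3—n8 7, n7—n8 14, n7—n9 11] → take n3—n8 (7); add n3.
Step 7: frontier [n5—n6 17, n7—n8 14, n7—n9 11] → take n7—n9 (11); add n7.
Step 8: frontier [n5—n6 17] → take n5—n6 (17); add n6.
The 6th edge added is n3—n8.

n3-n8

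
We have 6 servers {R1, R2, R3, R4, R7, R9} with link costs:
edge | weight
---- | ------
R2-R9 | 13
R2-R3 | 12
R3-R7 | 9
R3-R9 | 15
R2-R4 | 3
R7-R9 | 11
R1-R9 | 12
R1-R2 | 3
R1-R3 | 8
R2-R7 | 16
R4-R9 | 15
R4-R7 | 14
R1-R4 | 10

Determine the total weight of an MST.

Kruskal's algorithm — process edges by increasing weight (ties by edge label):
R1-R2 (3): add. Components now {R4} {R9} {R1,R2} {R7} {R3}
R2-R4 (3): add. Components now {R1,R2,R4} {R9} {R7} {R3}
R1-R3 (8): add. Components now {R1,R2,R3,R4} {R9} {R7}
R3-R7 (9): add. Components now {R1,R2,R3,R4,R7} {R9}
R1-R4 (10): skip — R4 and R1 already connected.
R7-R9 (11): add. Components now {R1,R2,R3,R4,R7,R9}
MST edges: R1-R2, R2-R4, R1-R3, R3-R7, R7-R9; total weight 3+3+8+9+11 = 34.

34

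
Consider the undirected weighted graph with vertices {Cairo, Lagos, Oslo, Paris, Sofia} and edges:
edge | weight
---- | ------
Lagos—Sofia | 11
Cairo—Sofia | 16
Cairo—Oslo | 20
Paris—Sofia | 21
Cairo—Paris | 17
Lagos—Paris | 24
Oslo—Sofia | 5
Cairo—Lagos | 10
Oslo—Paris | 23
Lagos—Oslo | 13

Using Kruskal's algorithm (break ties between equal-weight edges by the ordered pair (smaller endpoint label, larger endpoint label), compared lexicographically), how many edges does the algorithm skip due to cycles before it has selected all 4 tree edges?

Kruskal: consider edges lightest-first.
Oslo—Sofia (5): add. Components now {Lagos} {Oslo,Sofia} {Cairo} {Paris}
Cairo—Lagos (10): add. Components now {Cairo,Lagos} {Oslo,Sofia} {Paris}
Lagos—Sofia (11): add. Components now {Cairo,Lagos,Oslo,Sofia} {Paris}
Lagos—Oslo (13): skip — Lagos and Oslo already connected.
Cairo—Sofia (16): skip — Sofia and Cairo already connected.
Cairo—Paris (17): add. Components now {Cairo,Lagos,Oslo,Paris,Sofia}
Edges rejected before the tree was complete: 2.

2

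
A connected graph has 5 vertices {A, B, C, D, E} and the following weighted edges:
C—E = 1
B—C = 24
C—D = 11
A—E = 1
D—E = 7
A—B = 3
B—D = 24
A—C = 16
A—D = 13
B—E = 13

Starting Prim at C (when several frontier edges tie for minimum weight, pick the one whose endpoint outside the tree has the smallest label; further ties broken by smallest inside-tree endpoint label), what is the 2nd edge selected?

A-E

Prim, starting at C.
Step 1: cheapest edge leaving the tree is C—E (1); add E.
Step 2: cheapest edge leaving the tree is A—E (1); add A.
Step 3: cheapest edge leaving the tree is A—B (3); add B.
Step 4: cheapest edge leaving the tree is D—E (7); add D.
The 2nd edge added is A—E.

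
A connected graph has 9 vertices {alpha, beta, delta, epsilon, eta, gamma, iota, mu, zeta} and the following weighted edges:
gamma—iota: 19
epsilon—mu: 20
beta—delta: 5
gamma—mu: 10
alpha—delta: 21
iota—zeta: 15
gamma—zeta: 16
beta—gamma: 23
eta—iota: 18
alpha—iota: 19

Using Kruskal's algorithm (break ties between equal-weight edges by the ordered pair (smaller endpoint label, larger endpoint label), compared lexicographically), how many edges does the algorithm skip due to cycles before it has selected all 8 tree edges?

1

Sort edges by weight, then run Kruskal:
beta—delta (5): add — endpoints in different components.
gamma—mu (10): add — endpoints in different components.
iota—zeta (15): add — endpoints in different components.
gamma—zeta (16): add — endpoints in different components.
eta—iota (18): add — endpoints in different components.
alpha—iota (19): add — endpoints in different components.
gamma—iota (19): skip — iota and gamma already connected.
epsilon—mu (20): add — endpoints in different components.
alpha—delta (21): add — endpoints in different components.
Edges rejected before the tree was complete: 1.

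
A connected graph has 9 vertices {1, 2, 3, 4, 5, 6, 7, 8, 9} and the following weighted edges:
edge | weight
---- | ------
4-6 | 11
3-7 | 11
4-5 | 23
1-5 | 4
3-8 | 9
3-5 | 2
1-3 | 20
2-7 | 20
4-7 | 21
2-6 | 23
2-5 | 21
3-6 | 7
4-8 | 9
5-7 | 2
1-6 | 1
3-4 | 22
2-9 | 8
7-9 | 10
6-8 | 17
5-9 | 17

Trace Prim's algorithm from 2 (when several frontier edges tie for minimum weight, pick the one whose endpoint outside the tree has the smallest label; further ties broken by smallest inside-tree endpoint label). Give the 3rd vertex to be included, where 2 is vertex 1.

7

Prim's algorithm from 2:
Step 1: cheapest edge leaving the tree is 2-9 (8); add 9.
Step 2: cheapest edge leaving the tree is 7-9 (10); add 7.
Step 3: cheapest edge leaving the tree is 5-7 (2); add 5.
Step 4: cheapest edge leaving the tree is 3-5 (2); add 3.
Step 5: cheapest edge leaving the tree is 1-5 (4); add 1.
Step 6: cheapest edge leaving the tree is 1-6 (1); add 6.
Step 7: cheapest edge leaving the tree is 3-8 (9); add 8.
Step 8: cheapest edge leaving the tree is 4-8 (9); add 4.
Vertex order: 2, 9, 7, 5, 3, 1, 6, 8, 4. The 3rd vertex is 7.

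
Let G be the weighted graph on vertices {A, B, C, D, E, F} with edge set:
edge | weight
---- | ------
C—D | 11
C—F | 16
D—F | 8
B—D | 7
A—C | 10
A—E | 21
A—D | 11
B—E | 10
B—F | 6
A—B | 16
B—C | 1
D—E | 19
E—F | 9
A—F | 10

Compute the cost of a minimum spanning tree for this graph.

33

Kruskal: consider edges lightest-first.
B—C (1): add — endpoints in different components.
B—F (6): add — endpoints in different components.
B—D (7): add — endpoints in different components.
D—F (8): skip — D and F already connected.
E—F (9): add — endpoints in different components.
A—C (10): add — endpoints in different components.
MST edges: B—C, B—F, B—D, E—F, A—C; total weight 1+6+7+9+10 = 33.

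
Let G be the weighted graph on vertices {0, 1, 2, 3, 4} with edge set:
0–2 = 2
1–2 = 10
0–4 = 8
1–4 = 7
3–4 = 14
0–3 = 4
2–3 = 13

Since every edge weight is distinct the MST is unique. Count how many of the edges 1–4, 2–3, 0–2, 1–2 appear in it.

2

Kruskal's algorithm — process edges by increasing weight (ties by edge label):
0–2 (2): add. Components now {0,2} {1} {3} {4}
0–3 (4): add. Components now {0,2,3} {1} {4}
1–4 (7): add. Components now {0,2,3} {1,4}
0–4 (8): add. Components now {0,1,2,3,4}
MST edge set: {0–2, 0–3, 1–4, 0–4}.
Of the listed edges, {1–4, 0–2} are in the MST → 2.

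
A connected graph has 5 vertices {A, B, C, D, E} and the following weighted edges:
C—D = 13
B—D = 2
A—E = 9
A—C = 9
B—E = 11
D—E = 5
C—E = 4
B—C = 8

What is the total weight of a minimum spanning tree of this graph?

20

Kruskal's algorithm — process edges by increasing weight (ties by edge label):
B—D (2): add. Components now {A} {B,D} {C} {E}
C—E (4): add. Components now {A} {B,D} {C,E}
D—E (5): add. Components now {A} {B,C,D,E}
B—C (8): skip — B and C already connected.
A—C (9): add. Components now {A,B,C,D,E}
MST edges: B—D, C—E, D—E, A—C; total weight 2+4+5+9 = 20.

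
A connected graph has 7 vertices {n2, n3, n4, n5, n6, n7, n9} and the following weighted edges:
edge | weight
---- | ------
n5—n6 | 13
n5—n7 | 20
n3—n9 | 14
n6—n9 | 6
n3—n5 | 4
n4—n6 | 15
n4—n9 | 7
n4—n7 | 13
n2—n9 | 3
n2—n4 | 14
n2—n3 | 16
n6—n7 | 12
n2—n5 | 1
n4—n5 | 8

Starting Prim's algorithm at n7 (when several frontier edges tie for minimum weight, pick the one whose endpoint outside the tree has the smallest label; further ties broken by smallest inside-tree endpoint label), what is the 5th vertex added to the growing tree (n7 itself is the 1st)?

n5

Prim's algorithm from n7:
Step 1: cheapest edge leaving the tree is n6—n7 (12); add n6.
Step 2: cheapest edge leaving the tree is n6—n9 (6); add n9.
Step 3: cheapest edge leaving the tree is n2—n9 (3); add n2.
Step 4: cheapest edge leaving the tree is n2—n5 (1); add n5.
Step 5: cheapest edge leaving the tree is n3—n5 (4); add n3.
Step 6: cheapest edge leaving the tree is n4—n9 (7); add n4.
Vertex order: n7, n6, n9, n2, n5, n3, n4. The 5th vertex is n5.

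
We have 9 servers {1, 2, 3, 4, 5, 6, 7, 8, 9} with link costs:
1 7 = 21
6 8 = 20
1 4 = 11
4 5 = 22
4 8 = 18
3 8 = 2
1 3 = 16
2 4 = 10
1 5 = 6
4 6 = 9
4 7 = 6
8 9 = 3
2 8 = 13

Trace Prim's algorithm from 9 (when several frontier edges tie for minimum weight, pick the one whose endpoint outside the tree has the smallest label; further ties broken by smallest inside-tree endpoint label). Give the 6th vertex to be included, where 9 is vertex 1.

Prim's algorithm from 9:
Step 1: frontier [8 9 3] → take 8 9 (3); add 8.
Step 2: frontier [3 8 2, 2 8 13, 4 8 18, 6 8 20] → take 3 8 (2); add 3.
Step 3: frontier [1 3 16, 2 8 13, 4 8 18, 6 8 20] → take 2 8 (13); add 2.
Step 4: frontier [2 4 10, 1 3 16, 4 8 18, 6 8 20] → take 2 4 (10); add 4.
Step 5: frontier [1 3 16, 4 7 6, 4 6 9, 1 4 11, 4 5 22, 6 8 20] → take 4 7 (6); add 7.
Step 6: frontier [1 3 16, 4 6 9, 1 4 11, 4 5 22, 1 7 21, 6 8 20] → take 4 6 (9); add 6.
Step 7: frontier [1 3 16, 1 4 11, 4 5 22, 1 7 21] → take 1 4 (11); add 1.
Step 8: frontier [1 5 6, 4 5 22] → take 1 5 (6); add 5.
Vertex order: 9, 8, 3, 2, 4, 7, 6, 1, 5. The 6th vertex is 7.

7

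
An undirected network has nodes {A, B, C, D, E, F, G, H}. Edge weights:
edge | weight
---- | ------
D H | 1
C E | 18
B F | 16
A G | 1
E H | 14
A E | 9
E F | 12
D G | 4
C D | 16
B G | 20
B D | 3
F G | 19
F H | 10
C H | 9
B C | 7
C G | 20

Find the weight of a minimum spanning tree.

35

Sort edges by weight, then run Kruskal:
A G (1): add — endpoints in different components.
D H (1): add — endpoints in different components.
B D (3): add — endpoints in different components.
D G (4): add — endpoints in different components.
B C (7): add — endpoints in different components.
A E (9): add — endpoints in different components.
C H (9): skip — C and H already connected.
F H (10): add — endpoints in different components.
MST edges: A G, D H, B D, D G, B C, A E, F H; total weight 1+1+3+4+7+9+10 = 35.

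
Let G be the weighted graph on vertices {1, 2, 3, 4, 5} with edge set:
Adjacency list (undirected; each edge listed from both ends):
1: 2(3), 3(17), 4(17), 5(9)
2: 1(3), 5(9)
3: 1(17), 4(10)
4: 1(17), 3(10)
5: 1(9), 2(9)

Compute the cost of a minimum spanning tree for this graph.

Grow the tree from 1 using Prim:
Step 1: frontier [1 2 3, 1 5 9, 1 3 17, 1 4 17] → take 1 2 (3); add 2.
Step 2: frontier [1 5 9, 1 3 17, 1 4 17, 2 5 9] → take 1 5 (9); add 5.
Step 3: frontier [1 3 17, 1 4 17] → take 1 3 (17); add 3.
Step 4: frontier [1 4 17, 3 4 10] → take 3 4 (10); add 4.
MST edges: 1 2, 1 5, 1 3, 3 4; total weight 3+9+17+10 = 39.

39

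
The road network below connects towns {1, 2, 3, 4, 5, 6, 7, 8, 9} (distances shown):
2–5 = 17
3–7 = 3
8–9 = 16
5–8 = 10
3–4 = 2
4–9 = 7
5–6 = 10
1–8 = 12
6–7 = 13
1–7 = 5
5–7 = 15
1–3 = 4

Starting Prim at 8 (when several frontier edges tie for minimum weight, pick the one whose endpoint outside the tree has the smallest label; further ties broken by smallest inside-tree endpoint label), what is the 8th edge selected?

2-5

Prim's algorithm from 8:
Step 1: frontier [5–8 10, 1–8 12, 8–9 16] → take 5–8 (10); add 5.
Step 2: frontier [5–6 10, 5–7 15, 2–5 17, 1–8 12, 8–9 16] → take 5–6 (10); add 6.
Step 3: frontier [5–7 15, 2–5 17, 6–7 13, 1–8 12, 8–9 16] → take 1–8 (12); add 1.
Step 4: frontier [1–3 4, 1–7 5, 5–7 15, 2–5 17, 6–7 13, 8–9 16] → take 1–3 (4); add 3.
Step 5: frontier [1–7 5, 3–4 2, 3–7 3, 5–7 15, 2–5 17, 6–7 13, 8–9 16] → take 3–4 (2); add 4.
Step 6: frontier [1–7 5, 3–7 3, 4–9 7, 5–7 15, 2–5 17, 6–7 13, 8–9 16] → take 3–7 (3); add 7.
Step 7: frontier [4–9 7, 2–5 17, 8–9 16] → take 4–9 (7); add 9.
Step 8: frontier [2–5 17] → take 2–5 (17); add 2.
The 8th edge added is 2–5.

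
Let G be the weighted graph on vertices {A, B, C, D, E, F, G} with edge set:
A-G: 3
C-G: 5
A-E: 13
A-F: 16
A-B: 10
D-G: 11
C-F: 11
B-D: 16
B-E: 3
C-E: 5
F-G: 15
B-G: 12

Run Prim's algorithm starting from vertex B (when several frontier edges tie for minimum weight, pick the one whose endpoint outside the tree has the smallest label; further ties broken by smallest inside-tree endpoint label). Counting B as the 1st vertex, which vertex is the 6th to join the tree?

Prim's algorithm from B:
Step 1: cheapest edge leaving the tree is B-E (3); add E.
Step 2: cheapest edge leaving the tree is C-E (5); add C.
Step 3: cheapest edge leaving the tree is C-G (5); add G.
Step 4: cheapest edge leaving the tree is A-G (3); add A.
Step 5: cheapest edge leaving the tree is D-G (11); add D.
Step 6: cheapest edge leaving the tree is C-F (11); add F.
Vertex order: B, E, C, G, A, D, F. The 6th vertex is D.

D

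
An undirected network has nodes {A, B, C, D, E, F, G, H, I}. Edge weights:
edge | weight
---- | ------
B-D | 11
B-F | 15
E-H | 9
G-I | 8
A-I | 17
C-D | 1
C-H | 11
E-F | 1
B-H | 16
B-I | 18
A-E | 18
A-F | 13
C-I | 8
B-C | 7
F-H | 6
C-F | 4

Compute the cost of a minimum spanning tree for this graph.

Grow the tree from C using Prim:
Step 1: cheapest edge leaving the tree is C-D (1); add D.
Step 2: cheapest edge leaving the tree is C-F (4); add F.
Step 3: cheapest edge leaving the tree is E-F (1); add E.
Step 4: cheapest edge leaving the tree is F-H (6); add H.
Step 5: cheapest edge leaving the tree is B-C (7); add B.
Step 6: cheapest edge leaving the tree is C-I (8); add I.
Step 7: cheapest edge leaving the tree is G-I (8); add G.
Step 8: cheapest edge leaving the tree is A-F (13); add A.
MST edges: C-D, C-F, E-F, F-H, B-C, C-I, G-I, A-F; total weight 1+4+1+6+7+8+8+13 = 48.

48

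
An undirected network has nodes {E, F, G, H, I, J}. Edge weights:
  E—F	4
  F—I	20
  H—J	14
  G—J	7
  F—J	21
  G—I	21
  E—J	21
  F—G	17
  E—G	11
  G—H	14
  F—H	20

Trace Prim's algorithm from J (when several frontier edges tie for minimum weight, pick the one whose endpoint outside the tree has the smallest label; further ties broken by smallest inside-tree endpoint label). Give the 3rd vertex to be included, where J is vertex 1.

E

Grow the tree from J using Prim:
Step 1: frontier [G—J 7, H—J 14, E—J 21, F—J 21] → take G—J (7); add G.
Step 2: frontier [E—G 11, G—H 14, F—G 17, G—I 21, H—J 14, E—J 21, F—J 21] → take E—G (11); add E.
Step 3: frontier [E—F 4, G—H 14, F—G 17, G—I 21, H—J 14, F—J 21] → take E—F (4); add F.
Step 4: frontier [F—H 20, F—I 20, G—H 14, G—I 21, H—J 14] → take G—H (14); add H.
Step 5: frontier [F—I 20, G—I 21] → take F—I (20); add I.
Vertex order: J, G, E, F, H, I. The 3rd vertex is E.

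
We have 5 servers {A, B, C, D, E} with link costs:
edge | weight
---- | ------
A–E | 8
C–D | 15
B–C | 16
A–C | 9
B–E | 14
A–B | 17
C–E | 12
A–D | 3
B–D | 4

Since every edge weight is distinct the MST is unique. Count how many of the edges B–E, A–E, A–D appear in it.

Sort edges by weight, then run Kruskal:
A–D (3): add — endpoints in different components.
B–D (4): add — endpoints in different components.
A–E (8): add — endpoints in different components.
A–C (9): add — endpoints in different components.
MST edge set: {A–D, B–D, A–E, A–C}.
Of the listed edges, {A–E, A–D} are in the MST → 2.

2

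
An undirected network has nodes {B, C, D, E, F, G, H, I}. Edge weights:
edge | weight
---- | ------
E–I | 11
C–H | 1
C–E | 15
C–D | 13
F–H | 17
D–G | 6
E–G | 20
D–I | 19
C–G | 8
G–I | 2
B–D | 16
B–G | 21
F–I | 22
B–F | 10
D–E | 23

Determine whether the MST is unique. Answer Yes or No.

Yes

Sort edges by weight, then run Kruskal:
C–H (1): add — endpoints in different components.
G–I (2): add — endpoints in different components.
D–G (6): add — endpoints in different components.
C–G (8): add — endpoints in different components.
B–F (10): add — endpoints in different components.
E–I (11): add — endpoints in different components.
C–D (13): skip — C and D already connected.
C–E (15): skip — C and E already connected.
B–D (16): add — endpoints in different components.
Every non-tree edge has weight strictly greater than the heaviest edge on the tree path between its endpoints, so the MST is unique.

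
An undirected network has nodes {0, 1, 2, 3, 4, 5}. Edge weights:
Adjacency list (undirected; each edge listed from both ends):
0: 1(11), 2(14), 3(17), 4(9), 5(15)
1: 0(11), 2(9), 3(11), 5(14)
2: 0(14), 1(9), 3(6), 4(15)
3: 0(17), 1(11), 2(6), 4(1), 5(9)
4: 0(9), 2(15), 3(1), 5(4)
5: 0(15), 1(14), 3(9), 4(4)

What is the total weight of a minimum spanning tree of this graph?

Prim's algorithm from 0:
Step 1: frontier [0 4 9, 0 1 11, 0 2 14, 0 5 15, 0 3 17] → take 0 4 (9); add 4.
Step 2: frontier [0 1 11, 0 2 14, 0 5 15, 0 3 17, 3 4 1, 4 5 4, 2 4 15] → take 3 4 (1); add 3.
Step 3: frontier [0 1 11, 0 2 14, 0 5 15, 2 3 6, 3 5 9, 1 3 11, 4 5 4, 2 4 15] → take 4 5 (4); add 5.
Step 4: frontier [0 1 11, 0 2 14, 2 3 6, 1 3 11, 2 4 15, 1 5 14] → take 2 3 (6); add 2.
Step 5: frontier [0 1 11, 1 2 9, 1 3 11, 1 5 14] → take 1 2 (9); add 1.
MST edges: 0 4, 3 4, 4 5, 2 3, 1 2; total weight 9+1+4+6+9 = 29.

29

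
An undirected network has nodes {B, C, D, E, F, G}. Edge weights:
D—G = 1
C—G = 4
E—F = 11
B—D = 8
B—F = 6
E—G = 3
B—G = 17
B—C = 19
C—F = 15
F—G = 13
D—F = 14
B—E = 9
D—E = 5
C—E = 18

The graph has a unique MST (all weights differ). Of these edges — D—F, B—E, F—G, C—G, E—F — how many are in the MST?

1

Kruskal: consider edges lightest-first.
D—G (1): add — endpoints in different components.
E—G (3): add — endpoints in different components.
C—G (4): add — endpoints in different components.
D—E (5): skip — D and E already connected.
B—F (6): add — endpoints in different components.
B—D (8): add — endpoints in different components.
MST edge set: {D—G, E—G, C—G, B—F, B—D}.
Of the listed edges, {C—G} are in the MST → 1.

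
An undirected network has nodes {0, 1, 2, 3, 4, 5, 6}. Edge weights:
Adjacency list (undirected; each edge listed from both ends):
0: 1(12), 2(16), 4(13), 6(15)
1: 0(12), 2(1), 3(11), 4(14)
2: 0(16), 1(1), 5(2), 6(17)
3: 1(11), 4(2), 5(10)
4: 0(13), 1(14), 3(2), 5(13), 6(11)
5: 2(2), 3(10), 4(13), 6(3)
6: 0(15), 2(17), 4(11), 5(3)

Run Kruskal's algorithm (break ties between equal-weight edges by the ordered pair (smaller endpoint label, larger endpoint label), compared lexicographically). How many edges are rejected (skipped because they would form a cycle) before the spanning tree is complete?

2

Kruskal: consider edges lightest-first.
1–2 (1): add — endpoints in different components.
2–5 (2): add — endpoints in different components.
3–4 (2): add — endpoints in different components.
5–6 (3): add — endpoints in different components.
3–5 (10): add — endpoints in different components.
1–3 (11): skip — 1 and 3 already connected.
4–6 (11): skip — 4 and 6 already connected.
0–1 (12): add — endpoints in different components.
Edges rejected before the tree was complete: 2.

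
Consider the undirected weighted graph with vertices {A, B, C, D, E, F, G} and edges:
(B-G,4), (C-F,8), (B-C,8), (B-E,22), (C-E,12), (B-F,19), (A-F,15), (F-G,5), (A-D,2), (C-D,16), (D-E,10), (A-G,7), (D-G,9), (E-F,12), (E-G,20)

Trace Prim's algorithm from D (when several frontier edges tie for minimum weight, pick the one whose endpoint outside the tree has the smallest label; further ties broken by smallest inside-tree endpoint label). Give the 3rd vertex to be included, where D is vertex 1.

Prim, starting at D.
Step 1: cheapest edge leaving the tree is A-D (2); add A.
Step 2: cheapest edge leaving the tree is A-G (7); add G.
Step 3: cheapest edge leaving the tree is B-G (4); add B.
Step 4: cheapest edge leaving the tree is F-G (5); add F.
Step 5: cheapest edge leaving the tree is B-C (8); add C.
Step 6: cheapest edge leaving the tree is D-E (10); add E.
Vertex order: D, A, G, B, F, C, E. The 3rd vertex is G.

G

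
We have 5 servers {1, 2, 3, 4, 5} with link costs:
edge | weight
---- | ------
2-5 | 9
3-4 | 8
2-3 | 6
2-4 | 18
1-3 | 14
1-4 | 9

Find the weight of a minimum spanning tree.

32

Kruskal's algorithm — process edges by increasing weight (ties by edge label):
2-3 (6): add — endpoints in different components.
3-4 (8): add — endpoints in different components.
1-4 (9): add — endpoints in different components.
2-5 (9): add — endpoints in different components.
MST edges: 2-3, 3-4, 1-4, 2-5; total weight 6+8+9+9 = 32.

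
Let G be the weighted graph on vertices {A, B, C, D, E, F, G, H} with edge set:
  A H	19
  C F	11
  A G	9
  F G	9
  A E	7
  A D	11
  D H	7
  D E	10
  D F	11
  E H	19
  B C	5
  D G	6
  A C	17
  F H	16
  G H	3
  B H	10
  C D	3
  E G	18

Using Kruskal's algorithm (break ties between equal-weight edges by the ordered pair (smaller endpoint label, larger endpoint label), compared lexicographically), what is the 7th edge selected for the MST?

F-G

Sort edges by weight, then run Kruskal:
C D (3): add — endpoints in different components.
G H (3): add — endpoints in different components.
B C (5): add — endpoints in different components.
D G (6): add — endpoints in different components.
A E (7): add — endpoints in different components.
D H (7): skip — D and H already connected.
A G (9): add — endpoints in different components.
F G (9): add — endpoints in different components.
The 7th edge added is F G.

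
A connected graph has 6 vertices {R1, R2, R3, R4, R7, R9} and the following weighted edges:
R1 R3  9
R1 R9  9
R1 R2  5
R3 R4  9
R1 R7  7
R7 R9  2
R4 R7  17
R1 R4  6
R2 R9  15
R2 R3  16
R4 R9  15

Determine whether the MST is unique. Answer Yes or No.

Kruskal's algorithm — process edges by increasing weight (ties by edge label):
R7 R9 (2): add. Components now {R1} {R4} {R3} {R7,R9} {R2}
R1 R2 (5): add. Components now {R1,R2} {R4} {R3} {R7,R9}
R1 R4 (6): add. Components now {R1,R2,R4} {R3} {R7,R9}
R1 R7 (7): add. Components now {R1,R2,R4,R7,R9} {R3}
R1 R3 (9): add. Components now {R1,R2,R3,R4,R7,R9}
Non-tree edge R3 R4 has weight 9, equal to the heaviest edge on its tree cycle — swapping gives another MST of the same weight. Not unique.

No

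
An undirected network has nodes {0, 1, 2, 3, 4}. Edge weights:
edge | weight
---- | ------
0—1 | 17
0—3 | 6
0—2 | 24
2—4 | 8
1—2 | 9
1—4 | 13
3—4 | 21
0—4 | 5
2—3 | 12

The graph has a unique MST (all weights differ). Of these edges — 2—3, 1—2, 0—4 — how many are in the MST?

Sort edges by weight, then run Kruskal:
0—4 (5): add. Components now {0,4} {1} {2} {3}
0—3 (6): add. Components now {0,3,4} {1} {2}
2—4 (8): add. Components now {0,2,3,4} {1}
1—2 (9): add. Components now {0,1,2,3,4}
MST edge set: {0—4, 0—3, 2—4, 1—2}.
Of the listed edges, {1—2, 0—4} are in the MST → 2.

2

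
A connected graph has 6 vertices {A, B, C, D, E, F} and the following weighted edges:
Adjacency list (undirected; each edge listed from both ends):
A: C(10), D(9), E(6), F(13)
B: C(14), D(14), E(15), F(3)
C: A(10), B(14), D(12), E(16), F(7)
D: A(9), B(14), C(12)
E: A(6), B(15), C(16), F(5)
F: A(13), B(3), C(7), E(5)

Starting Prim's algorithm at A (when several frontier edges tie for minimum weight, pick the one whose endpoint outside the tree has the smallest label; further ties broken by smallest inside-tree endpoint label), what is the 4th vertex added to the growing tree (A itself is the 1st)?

B

Prim, starting at A.
Step 1: frontier [A-E 6, A-D 9, A-C 10, A-F 13] → take A-E (6); add E.
Step 2: frontier [A-D 9, A-C 10, A-F 13, E-F 5, B-E 15, C-E 16] → take E-F (5); add F.
Step 3: frontier [A-D 9, A-C 10, B-E 15, C-E 16, B-F 3, C-F 7] → take B-F (3); add B.
Step 4: frontier [A-D 9, A-C 10, B-C 14, B-D 14, C-E 16, C-F 7] → take C-F (7); add C.
Step 5: frontier [A-D 9, B-D 14, C-D 12] → take A-D (9); add D.
Vertex order: A, E, F, B, C, D. The 4th vertex is B.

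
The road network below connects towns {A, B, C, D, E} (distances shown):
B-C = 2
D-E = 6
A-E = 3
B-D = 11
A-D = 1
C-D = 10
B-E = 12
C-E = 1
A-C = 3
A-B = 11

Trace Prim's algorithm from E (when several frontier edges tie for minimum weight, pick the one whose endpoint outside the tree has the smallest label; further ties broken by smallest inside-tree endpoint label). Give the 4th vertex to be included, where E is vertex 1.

Prim's algorithm from E:
Step 1: frontier [C-E 1, A-E 3, D-E 6, B-E 12] → take C-E (1); add C.
Step 2: frontier [B-C 2, A-C 3, C-D 10, A-E 3, D-E 6, B-E 12] → take B-C (2); add B.
Step 3: frontier [A-B 11, B-D 11, A-C 3, C-D 10, A-E 3, D-E 6] → take A-C (3); add A.
Step 4: frontier [A-D 1, B-D 11, C-D 10, D-E 6] → take A-D (1); add D.
Vertex order: E, C, B, A, D. The 4th vertex is A.

A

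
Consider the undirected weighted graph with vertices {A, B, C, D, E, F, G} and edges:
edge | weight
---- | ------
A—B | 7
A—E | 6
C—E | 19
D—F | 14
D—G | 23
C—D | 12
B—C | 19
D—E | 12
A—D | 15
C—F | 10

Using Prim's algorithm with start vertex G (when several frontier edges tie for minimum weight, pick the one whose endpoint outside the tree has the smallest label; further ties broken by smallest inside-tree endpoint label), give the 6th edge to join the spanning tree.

Prim, starting at G.
Step 1: frontier [D—G 23] → take D—G (23); add D.
Step 2: frontier [C—D 12, D—E 12, D—F 14, A—D 15] → take C—D (12); add C.
Step 3: frontier [C—F 10, B—C 19, C—E 19, D—E 12, D—F 14, A—D 15] → take C—F (10); add F.
Step 4: frontier [B—C 19, C—E 19, D—E 12, A—D 15] → take D—E (12); add E.
Step 5: frontier [B—C 19, A—D 15, A—E 6] → take A—E (6); add A.
Step 6: frontier [A—B 7, B—C 19] → take A—B (7); add B.
The 6th edge added is A—B.

A-B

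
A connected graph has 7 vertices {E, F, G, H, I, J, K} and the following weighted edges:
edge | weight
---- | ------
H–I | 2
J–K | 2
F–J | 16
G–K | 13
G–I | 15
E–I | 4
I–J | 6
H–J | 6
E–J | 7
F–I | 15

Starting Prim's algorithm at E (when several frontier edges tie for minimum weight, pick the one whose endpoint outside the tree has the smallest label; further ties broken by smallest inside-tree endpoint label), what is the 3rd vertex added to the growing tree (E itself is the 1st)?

Grow the tree from E using Prim:
Step 1: cheapest edge leaving the tree is E–I (4); add I.
Step 2: cheapest edge leaving the tree is H–I (2); add H.
Step 3: cheapest edge leaving the tree is H–J (6); add J.
Step 4: cheapest edge leaving the tree is J–K (2); add K.
Step 5: cheapest edge leaving the tree is G–K (13); add G.
Step 6: cheapest edge leaving the tree is F–I (15); add F.
Vertex order: E, I, H, J, K, G, F. The 3rd vertex is H.

H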